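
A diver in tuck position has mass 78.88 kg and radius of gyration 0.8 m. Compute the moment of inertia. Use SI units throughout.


I = m * k^2
I = 78.88 * 0.8^2
I = 78.88 * 0.64 = 50.4832 kg*m^2

50.4832 kg*m^2


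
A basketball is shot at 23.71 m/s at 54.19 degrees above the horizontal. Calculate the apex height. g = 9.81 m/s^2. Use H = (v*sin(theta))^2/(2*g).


H = (v*sin(theta))^2 / (2*g)
vy = v*sin(theta) = 23.71 * sin(54.19 deg) = 19.2279 m/s
H = vy^2 / (2*g) = 369.7122 / (2*9.81)
H = 369.7122 / 19.62 = 18.8436 m

18.8436 m


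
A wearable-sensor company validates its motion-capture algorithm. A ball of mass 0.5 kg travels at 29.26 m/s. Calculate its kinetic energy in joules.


KE = 0.5 * m * v^2
KE = 0.5 * 0.5 * 29.26^2
KE = 0.5 * 0.5 * 856.1476 = 214.0369 J

214.0369 J


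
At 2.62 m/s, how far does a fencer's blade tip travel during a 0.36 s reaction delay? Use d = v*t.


d = v * t
d = 2.62 * 0.36
d = 0.9432 m

0.9432 m


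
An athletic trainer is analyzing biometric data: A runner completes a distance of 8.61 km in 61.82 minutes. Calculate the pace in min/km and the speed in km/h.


Pace = time / distance = 61.82 min / 8.61 km = 7.18 min/km
Speed = distance / time_in_hours = 8.61 / 1.0303 hr
Speed = 8.3565 km/h

7.18 min/km, 8.3565 km/h


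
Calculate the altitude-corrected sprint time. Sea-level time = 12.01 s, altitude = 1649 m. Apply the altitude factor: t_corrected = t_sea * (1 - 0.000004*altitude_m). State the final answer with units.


Correction factor = 1 - 0.000004 * 1649 = 0.993404
t_corrected = t_sea * factor = 12.01 * 0.993404
t_corrected = 11.9308 s

11.9308 s


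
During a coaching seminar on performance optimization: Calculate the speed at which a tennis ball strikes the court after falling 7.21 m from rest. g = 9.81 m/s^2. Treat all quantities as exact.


v = sqrt(2 * g * h)
v = sqrt(2 * 9.81 * 7.21)
v = sqrt(141.4602) = 11.8937 m/s

11.8937 m/s


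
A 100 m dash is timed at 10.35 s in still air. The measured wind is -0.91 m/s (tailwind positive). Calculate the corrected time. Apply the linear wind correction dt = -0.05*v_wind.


dt = -0.05 * v_wind = -0.05 * -0.91 = 0.0455 s
t_corrected = t_still + dt = 10.35 + (0.0455)
t_corrected = 10.3955 s

10.3955 s


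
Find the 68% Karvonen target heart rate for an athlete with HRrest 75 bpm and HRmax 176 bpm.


Target = HRrest + pct*(HRmax - HRrest)
Heart rate reserve = HRmax - HRrest = 176 - 75 = 101 bpm
Fraction = 68% = 0.68
Target = 75 + 0.68 * 101
Target = 75 + 68.68 = 143.68 bpm

143.68 bpm


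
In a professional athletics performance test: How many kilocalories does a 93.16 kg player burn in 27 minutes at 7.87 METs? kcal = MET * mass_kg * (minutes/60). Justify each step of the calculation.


kcal = MET * mass * time_hr
Convert time: 27 min = 0.45 hr
kcal = 7.87 * 93.16 * 0.45
kcal = 329.9261 kcal

329.9261 kcal


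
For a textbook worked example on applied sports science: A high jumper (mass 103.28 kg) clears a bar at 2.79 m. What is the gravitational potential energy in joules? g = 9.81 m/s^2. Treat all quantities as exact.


PE = m * g * h
PE = 103.28 * 9.81 * 2.79
PE = 1013.1768 * 2.79 = 2826.7633 J

2826.7633 J


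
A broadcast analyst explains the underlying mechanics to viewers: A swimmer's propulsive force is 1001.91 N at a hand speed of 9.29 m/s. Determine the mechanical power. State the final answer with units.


P = F * v
P = 1001.91 * 9.29
P = 9307.7439 W

9307.7439 W


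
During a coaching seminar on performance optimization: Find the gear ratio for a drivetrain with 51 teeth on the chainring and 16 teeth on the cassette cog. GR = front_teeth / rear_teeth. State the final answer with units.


GR = front_teeth / rear_teeth
GR = 51 / 16
GR = 3.1875

3.1875


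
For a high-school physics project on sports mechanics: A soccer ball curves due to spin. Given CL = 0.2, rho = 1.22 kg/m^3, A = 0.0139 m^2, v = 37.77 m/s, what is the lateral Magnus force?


FM = 0.5 * CL * rho * A * v^2
FM = 0.5 * 0.2 * 1.22 * 0.0139 * 37.77^2
v^2 = 1426.5729
FM = 0.5 * 0.2 * 1.22 * 0.0139 * 1426.5729 = 2.4192 N

2.4192 N


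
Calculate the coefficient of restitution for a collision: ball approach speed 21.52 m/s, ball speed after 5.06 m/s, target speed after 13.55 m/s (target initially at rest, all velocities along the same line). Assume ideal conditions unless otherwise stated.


e = (v2_after - v1_after) / (v1_before - v2_before)
Numerator = 13.55 - 5.06 = 8.49
Denominator = 21.52 - 0 = 21.52
e = 8.49 / 21.52 = 0.3945

0.3945


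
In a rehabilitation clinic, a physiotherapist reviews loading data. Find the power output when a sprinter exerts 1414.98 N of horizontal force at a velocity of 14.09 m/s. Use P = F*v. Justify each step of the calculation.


P = F * v
P = 1414.98 * 14.09
P = 19937.0682 W

19937.0682 W


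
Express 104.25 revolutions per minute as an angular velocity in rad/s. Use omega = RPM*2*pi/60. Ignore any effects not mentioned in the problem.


omega = RPM * 2 * pi / 60
omega = 104.25 * 2 * 3.14159 / 60
omega = 655.0221 / 60 = 10.917 rad/s

10.917 rad/s


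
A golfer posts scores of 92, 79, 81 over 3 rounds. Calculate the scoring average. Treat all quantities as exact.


Average = sum / n
Sum = 252
Average = 252 / 3 = 84

84


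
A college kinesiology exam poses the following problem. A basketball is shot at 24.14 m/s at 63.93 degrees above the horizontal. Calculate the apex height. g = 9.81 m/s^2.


H = (v*sin(theta))^2 / (2*g)
vy = v*sin(theta) = 24.14 * sin(63.93 deg) = 21.6839 m/s
H = vy^2 / (2*g) = 470.1934 / (2*9.81)
H = 470.1934 / 19.62 = 23.965 m

23.965 m


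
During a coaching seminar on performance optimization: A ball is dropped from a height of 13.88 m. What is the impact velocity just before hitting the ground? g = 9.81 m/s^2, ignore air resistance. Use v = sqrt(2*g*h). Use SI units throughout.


v = sqrt(2 * g * h)
v = sqrt(2 * 9.81 * 13.88)
v = sqrt(272.3256) = 16.5023 m/s

16.5023 m/s


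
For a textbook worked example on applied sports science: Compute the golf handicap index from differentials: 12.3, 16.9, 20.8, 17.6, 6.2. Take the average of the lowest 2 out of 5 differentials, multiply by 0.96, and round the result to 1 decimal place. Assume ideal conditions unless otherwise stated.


All differentials: 12.3, 16.9, 20.8, 17.6, 6.2
Sorted: 6.2, 12.3, 16.9, 17.6, 20.8
Best 2: 6.2, 12.3
Average of best = 18.5 / 2 = 9.25
Raw index = 9.25 * 0.96 = 8.88
Handicap index = round(8.88, 1) = 8.9

8.9


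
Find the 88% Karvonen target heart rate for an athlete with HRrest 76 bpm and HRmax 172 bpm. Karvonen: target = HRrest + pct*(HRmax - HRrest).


Target = HRrest + pct*(HRmax - HRrest)
Heart rate reserve = HRmax - HRrest = 172 - 76 = 96 bpm
Fraction = 88% = 0.88
Target = 76 + 0.88 * 96
Target = 76 + 84.48 = 160.48 bpm

160.48 bpm


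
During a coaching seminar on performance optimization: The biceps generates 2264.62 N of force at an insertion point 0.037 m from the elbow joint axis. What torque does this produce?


tau = F * d
tau = 2264.62 * 0.037
tau = 83.7909 N*m

83.7909 N*m


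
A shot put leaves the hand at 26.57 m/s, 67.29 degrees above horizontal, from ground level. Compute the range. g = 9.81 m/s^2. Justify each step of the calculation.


R = v^2 * sin(2*theta) / g
Convert angle to radians: theta = 67.29 deg = 1.1744 rad
sin(2*theta) = sin(2.3489) = 0.7123
R = 26.57^2 * 0.7123 / 9.81
R = 705.9649 * 0.7123 / 9.81 = 51.2577 m

51.2577 m


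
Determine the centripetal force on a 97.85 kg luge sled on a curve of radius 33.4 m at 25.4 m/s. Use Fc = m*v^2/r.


Fc = m * v^2 / r
v^2 = 25.4^2 = 645.16
Fc = 97.85 * 645.16 / 33.4
Fc = 63128.906 / 33.4 = 1890.087 N

1890.087 N


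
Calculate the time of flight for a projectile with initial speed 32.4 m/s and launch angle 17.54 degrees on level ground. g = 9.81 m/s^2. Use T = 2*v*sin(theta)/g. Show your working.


T = 2*v*sin(theta)/g
sin(theta) = sin(17.54 deg) = 0.3014
T = 2*32.4*0.3014 / 9.81
T = 19.5289 / 9.81 = 1.9907 s

1.9907 s


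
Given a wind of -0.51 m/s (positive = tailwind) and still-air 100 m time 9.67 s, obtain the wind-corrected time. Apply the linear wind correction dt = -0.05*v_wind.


dt = -0.05 * v_wind = -0.05 * -0.51 = 0.0255 s
t_corrected = t_still + dt = 9.67 + (0.0255)
t_corrected = 9.6955 s

9.6955 s


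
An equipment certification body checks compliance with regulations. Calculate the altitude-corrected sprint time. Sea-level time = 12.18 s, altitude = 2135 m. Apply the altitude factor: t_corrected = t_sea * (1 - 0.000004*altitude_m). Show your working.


Correction factor = 1 - 0.000004 * 2135 = 0.99146
t_corrected = t_sea * factor = 12.18 * 0.99146
t_corrected = 12.076 s

12.076 s


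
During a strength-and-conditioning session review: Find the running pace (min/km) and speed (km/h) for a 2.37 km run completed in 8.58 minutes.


Pace = time / distance = 8.58 min / 2.37 km = 3.6203 min/km
Speed = distance / time_in_hours = 2.37 / 0.143 hr
Speed = 16.5734 km/h

3.6203 min/km, 16.5734 km/h


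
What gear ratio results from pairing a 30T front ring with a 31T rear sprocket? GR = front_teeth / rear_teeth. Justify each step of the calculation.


GR = front_teeth / rear_teeth
GR = 30 / 31
GR = 0.9677

0.9677


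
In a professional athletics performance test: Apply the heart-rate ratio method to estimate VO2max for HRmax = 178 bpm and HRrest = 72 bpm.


VO2max = 15.3 * HRmax / HRrest
VO2max = 15.3 * 178 / 72
VO2max = 2723.4 / 72 = 37.825 mL/kg/min

37.825 mL/kg/min


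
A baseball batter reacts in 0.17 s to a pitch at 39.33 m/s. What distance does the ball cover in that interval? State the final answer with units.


d = v * t
d = 39.33 * 0.17
d = 6.6861 m

6.6861 m


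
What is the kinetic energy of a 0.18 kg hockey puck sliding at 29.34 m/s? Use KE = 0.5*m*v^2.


KE = 0.5 * m * v^2
KE = 0.5 * 0.18 * 29.34^2
KE = 0.5 * 0.18 * 860.8356 = 77.4752 J

77.4752 J


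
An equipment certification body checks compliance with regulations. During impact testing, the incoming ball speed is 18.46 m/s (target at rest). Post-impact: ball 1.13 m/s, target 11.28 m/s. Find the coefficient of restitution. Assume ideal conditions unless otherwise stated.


e = (v2_after - v1_after) / (v1_before - v2_before)
Numerator = 11.28 - 1.13 = 10.15
Denominator = 18.46 - 0 = 18.46
e = 10.15 / 18.46 = 0.5498

0.5498


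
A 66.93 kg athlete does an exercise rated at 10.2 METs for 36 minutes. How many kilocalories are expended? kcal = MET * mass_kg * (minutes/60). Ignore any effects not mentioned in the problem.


kcal = MET * mass * time_hr
Convert time: 36 min = 0.6 hr
kcal = 10.2 * 66.93 * 0.6
kcal = 409.6116 kcal

409.6116 kcal


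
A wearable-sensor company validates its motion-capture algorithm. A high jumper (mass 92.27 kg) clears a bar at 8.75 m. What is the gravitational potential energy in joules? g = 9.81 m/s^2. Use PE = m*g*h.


PE = m * g * h
PE = 92.27 * 9.81 * 8.75
PE = 905.1687 * 8.75 = 7920.2261 J

7920.2261 J


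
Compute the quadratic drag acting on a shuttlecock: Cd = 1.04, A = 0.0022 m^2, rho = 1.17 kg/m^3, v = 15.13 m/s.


Fd = 0.5 * Cd * rho * A * v^2
Fd = 0.5 * 1.04 * 1.17 * 0.0022 * 15.13^2
v^2 = 228.9169
Fd = 0.5 * 1.04 * 1.17 * 0.0022 * 228.9169 = 0.3064 N

0.3064 N


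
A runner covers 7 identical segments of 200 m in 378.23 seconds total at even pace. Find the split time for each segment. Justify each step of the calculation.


Split time = total_time / n_laps = 378.23 / 7
Split time = 54.0329 s per lap

54.0329 s


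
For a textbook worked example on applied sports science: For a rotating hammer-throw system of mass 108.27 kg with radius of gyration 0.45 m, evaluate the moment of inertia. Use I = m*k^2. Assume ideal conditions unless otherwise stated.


I = m * k^2
I = 108.27 * 0.45^2
I = 108.27 * 0.2025 = 21.9247 kg*m^2

21.9247 kg*m^2


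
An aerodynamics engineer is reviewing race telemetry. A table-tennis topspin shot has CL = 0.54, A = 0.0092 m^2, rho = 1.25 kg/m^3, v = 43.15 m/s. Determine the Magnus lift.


FM = 0.5 * CL * rho * A * v^2
FM = 0.5 * 0.54 * 1.25 * 0.0092 * 43.15^2
v^2 = 1861.9225
FM = 0.5 * 0.54 * 1.25 * 0.0092 * 1861.9225 = 5.7813 N

5.7813 N


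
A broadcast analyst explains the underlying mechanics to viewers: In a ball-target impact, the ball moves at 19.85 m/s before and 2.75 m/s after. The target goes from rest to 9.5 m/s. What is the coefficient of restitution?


e = (v2_after - v1_after) / (v1_before - v2_before)
Numerator = 9.5 - 2.75 = 6.75
Denominator = 19.85 - 0 = 19.85
e = 6.75 / 19.85 = 0.3401

0.3401


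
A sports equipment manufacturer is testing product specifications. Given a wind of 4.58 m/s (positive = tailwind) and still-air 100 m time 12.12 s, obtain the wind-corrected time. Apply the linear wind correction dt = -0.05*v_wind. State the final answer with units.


dt = -0.05 * v_wind = -0.05 * 4.58 = -0.229 s
t_corrected = t_still + dt = 12.12 + (-0.229)
t_corrected = 11.891 s

11.891 s


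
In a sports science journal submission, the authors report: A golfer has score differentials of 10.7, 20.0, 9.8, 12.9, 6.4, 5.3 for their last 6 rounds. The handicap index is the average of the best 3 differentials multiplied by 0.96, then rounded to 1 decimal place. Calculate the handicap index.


All differentials: 10.7, 20.0, 9.8, 12.9, 6.4, 5.3
Sorted: 5.3, 6.4, 9.8, 10.7, 12.9, 20.0
Best 3: 5.3, 6.4, 9.8
Average of best = 21.5 / 3 = 7.1667
Raw index = 7.1667 * 0.96 = 6.88
Handicap index = round(6.88, 1) = 6.9

6.9


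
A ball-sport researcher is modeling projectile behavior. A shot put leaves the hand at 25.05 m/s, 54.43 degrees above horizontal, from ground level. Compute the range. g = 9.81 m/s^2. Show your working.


R = v^2 * sin(2*theta) / g
Convert angle to radians: theta = 54.43 deg = 0.95 rad
sin(2*theta) = sin(1.9) = 0.9463
R = 25.05^2 * 0.9463 / 9.81
R = 627.5025 * 0.9463 / 9.81 = 60.5314 m

60.5314 m


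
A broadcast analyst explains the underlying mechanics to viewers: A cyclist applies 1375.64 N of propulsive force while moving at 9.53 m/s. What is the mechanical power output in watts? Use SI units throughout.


P = F * v
P = 1375.64 * 9.53
P = 13109.8492 W

13109.8492 W


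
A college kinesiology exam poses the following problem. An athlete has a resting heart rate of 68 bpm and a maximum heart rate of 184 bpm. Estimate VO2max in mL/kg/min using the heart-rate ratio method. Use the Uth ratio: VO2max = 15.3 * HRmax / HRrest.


VO2max = 15.3 * HRmax / HRrest
VO2max = 15.3 * 184 / 68
VO2max = 2815.2 / 68 = 41.4 mL/kg/min

41.4 mL/kg/min


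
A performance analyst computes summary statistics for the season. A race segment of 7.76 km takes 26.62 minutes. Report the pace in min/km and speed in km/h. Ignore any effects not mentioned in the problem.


Pace = time / distance = 26.62 min / 7.76 km = 3.4304 min/km
Speed = distance / time_in_hours = 7.76 / 0.4437 hr
Speed = 17.4906 km/h

3.4304 min/km, 17.4906 km/h


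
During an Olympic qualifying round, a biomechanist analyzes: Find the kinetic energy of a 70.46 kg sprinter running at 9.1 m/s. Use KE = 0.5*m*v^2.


KE = 0.5 * m * v^2
KE = 0.5 * 70.46 * 9.1^2
KE = 0.5 * 70.46 * 82.81 = 2917.3963 J

2917.3963 J


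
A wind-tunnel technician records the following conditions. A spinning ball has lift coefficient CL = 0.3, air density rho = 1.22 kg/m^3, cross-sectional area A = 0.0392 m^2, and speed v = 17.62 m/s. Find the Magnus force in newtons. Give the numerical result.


FM = 0.5 * CL * rho * A * v^2
FM = 0.5 * 0.3 * 1.22 * 0.0392 * 17.62^2
v^2 = 310.4644
FM = 0.5 * 0.3 * 1.22 * 0.0392 * 310.4644 = 2.2271 N

2.2271 N


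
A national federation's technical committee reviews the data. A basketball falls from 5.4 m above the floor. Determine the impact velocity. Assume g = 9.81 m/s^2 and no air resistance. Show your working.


v = sqrt(2 * g * h)
v = sqrt(2 * 9.81 * 5.4)
v = sqrt(105.948) = 10.2931 m/s

10.2931 m/s


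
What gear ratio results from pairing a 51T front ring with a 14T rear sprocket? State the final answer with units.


GR = front_teeth / rear_teeth
GR = 51 / 14
GR = 3.6429

3.6429


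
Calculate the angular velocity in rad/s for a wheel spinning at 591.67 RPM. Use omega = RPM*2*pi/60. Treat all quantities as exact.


omega = RPM * 2 * pi / 60
omega = 591.67 * 2 * 3.14159 / 60
omega = 3717.5723 / 60 = 61.9595 rad/s

61.9595 rad/s


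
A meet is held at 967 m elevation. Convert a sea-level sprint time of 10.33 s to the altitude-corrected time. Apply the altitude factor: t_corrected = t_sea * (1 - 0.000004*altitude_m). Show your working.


Correction factor = 1 - 0.000004 * 967 = 0.996132
t_corrected = t_sea * factor = 10.33 * 0.996132
t_corrected = 10.29 s

10.29 s


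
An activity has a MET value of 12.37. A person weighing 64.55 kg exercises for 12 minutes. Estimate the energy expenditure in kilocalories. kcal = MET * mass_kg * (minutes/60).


kcal = MET * mass * time_hr
Convert time: 12 min = 0.2 hr
kcal = 12.37 * 64.55 * 0.2
kcal = 159.6967 kcal

159.6967 kcal


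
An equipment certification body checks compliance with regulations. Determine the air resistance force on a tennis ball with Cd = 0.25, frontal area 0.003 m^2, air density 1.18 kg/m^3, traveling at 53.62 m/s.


Fd = 0.5 * Cd * rho * A * v^2
Fd = 0.5 * 0.25 * 1.18 * 0.003 * 53.62^2
v^2 = 2875.1044
Fd = 0.5 * 0.25 * 1.18 * 0.003 * 2875.1044 = 1.2722 N

1.2722 N


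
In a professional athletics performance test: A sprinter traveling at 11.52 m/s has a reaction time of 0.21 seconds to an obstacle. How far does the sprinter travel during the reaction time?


d = v * t
d = 11.52 * 0.21
d = 2.4192 m

2.4192 m


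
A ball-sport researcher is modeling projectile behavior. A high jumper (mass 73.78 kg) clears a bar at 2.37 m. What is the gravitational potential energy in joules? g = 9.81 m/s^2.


PE = m * g * h
PE = 73.78 * 9.81 * 2.37
PE = 723.7818 * 2.37 = 1715.3629 J

1715.3629 J


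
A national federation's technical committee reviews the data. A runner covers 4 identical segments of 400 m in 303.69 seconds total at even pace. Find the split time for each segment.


Split time = total_time / n_laps = 303.69 / 4
Split time = 75.9225 s per lap

75.9225 s


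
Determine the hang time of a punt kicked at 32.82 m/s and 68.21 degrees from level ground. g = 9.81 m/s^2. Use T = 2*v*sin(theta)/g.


T = 2*v*sin(theta)/g
sin(theta) = sin(68.21 deg) = 0.9286
T = 2*32.82*0.9286 / 9.81
T = 60.9501 / 9.81 = 6.2131 s

6.2131 s


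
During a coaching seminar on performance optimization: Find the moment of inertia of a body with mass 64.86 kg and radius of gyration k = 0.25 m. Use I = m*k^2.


I = m * k^2
I = 64.86 * 0.25^2
I = 64.86 * 0.0625 = 4.0537 kg*m^2

4.0537 kg*m^2


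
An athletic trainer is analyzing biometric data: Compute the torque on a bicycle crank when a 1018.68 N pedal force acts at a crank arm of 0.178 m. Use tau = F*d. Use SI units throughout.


tau = F * d
tau = 1018.68 * 0.178
tau = 181.325 N*m

181.325 N*m


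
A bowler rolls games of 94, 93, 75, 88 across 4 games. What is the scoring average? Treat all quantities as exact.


Average = sum / n
Sum = 350
Average = 350 / 4 = 87.5

87.5


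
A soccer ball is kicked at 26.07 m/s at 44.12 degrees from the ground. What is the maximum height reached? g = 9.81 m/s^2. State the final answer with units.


H = (v*sin(theta))^2 / (2*g)
vy = v*sin(theta) = 26.07 * sin(44.12 deg) = 18.149 m/s
H = vy^2 / (2*g) = 329.3855 / (2*9.81)
H = 329.3855 / 19.62 = 16.7883 m

16.7883 m


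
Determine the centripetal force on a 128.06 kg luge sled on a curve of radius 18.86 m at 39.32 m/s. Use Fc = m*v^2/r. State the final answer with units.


Fc = m * v^2 / r
v^2 = 39.32^2 = 1546.0624
Fc = 128.06 * 1546.0624 / 18.86
Fc = 197988.7509 / 18.86 = 10497.8129 N

10497.8129 N


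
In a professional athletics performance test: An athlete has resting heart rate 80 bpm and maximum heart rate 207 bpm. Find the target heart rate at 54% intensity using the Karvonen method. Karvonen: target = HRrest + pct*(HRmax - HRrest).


Target = HRrest + pct*(HRmax - HRrest)
Heart rate reserve = HRmax - HRrest = 207 - 80 = 127 bpm
Fraction = 54% = 0.54
Target = 80 + 0.54 * 127
Target = 80 + 68.58 = 148.58 bpm

148.58 bpm


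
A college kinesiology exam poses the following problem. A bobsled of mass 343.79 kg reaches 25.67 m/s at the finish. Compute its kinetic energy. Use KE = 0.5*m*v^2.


KE = 0.5 * m * v^2
KE = 0.5 * 343.79 * 25.67^2
KE = 0.5 * 343.79 * 658.9489 = 113270.0212 J

113270.0212 J


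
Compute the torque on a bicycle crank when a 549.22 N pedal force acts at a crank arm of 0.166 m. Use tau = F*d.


tau = F * d
tau = 549.22 * 0.166
tau = 91.1705 N*m

91.1705 N*m


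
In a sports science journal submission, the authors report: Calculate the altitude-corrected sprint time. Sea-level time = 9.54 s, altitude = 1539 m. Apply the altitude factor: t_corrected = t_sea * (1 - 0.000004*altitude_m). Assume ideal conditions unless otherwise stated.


Correction factor = 1 - 0.000004 * 1539 = 0.993844
t_corrected = t_sea * factor = 9.54 * 0.993844
t_corrected = 9.4813 s

9.4813 s


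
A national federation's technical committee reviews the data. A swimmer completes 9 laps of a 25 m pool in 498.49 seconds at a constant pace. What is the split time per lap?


Split time = total_time / n_laps = 498.49 / 9
Split time = 55.3878 s per lap

55.3878 s


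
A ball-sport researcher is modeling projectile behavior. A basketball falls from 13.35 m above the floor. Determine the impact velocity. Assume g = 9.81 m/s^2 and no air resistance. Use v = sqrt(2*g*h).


v = sqrt(2 * g * h)
v = sqrt(2 * 9.81 * 13.35)
v = sqrt(261.927) = 16.1842 m/s

16.1842 m/s


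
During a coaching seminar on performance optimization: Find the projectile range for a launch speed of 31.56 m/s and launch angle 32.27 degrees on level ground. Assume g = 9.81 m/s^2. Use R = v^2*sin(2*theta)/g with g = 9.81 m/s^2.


R = v^2 * sin(2*theta) / g
Convert angle to radians: theta = 32.27 deg = 0.5632 rad
sin(2*theta) = sin(1.1264) = 0.9029
R = 31.56^2 * 0.9029 / 9.81
R = 996.0336 * 0.9029 / 9.81 = 91.6722 m

91.6722 m


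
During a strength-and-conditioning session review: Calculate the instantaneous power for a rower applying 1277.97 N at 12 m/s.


P = F * v
P = 1277.97 * 12
P = 15335.64 W

15335.64 W


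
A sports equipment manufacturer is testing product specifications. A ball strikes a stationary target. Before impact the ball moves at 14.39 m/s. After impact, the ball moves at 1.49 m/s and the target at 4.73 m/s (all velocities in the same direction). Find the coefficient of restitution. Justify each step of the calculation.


e = (v2_after - v1_after) / (v1_before - v2_before)
Numerator = 4.73 - 1.49 = 3.24
Denominator = 14.39 - 0 = 14.39
e = 3.24 / 14.39 = 0.2252

0.2252


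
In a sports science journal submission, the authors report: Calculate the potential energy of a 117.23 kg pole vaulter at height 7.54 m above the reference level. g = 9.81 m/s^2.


PE = m * g * h
PE = 117.23 * 9.81 * 7.54
PE = 1150.0263 * 7.54 = 8671.1983 J

8671.1983 J


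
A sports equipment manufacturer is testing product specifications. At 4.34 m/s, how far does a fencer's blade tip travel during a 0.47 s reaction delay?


d = v * t
d = 4.34 * 0.47
d = 2.0398 m

2.0398 m


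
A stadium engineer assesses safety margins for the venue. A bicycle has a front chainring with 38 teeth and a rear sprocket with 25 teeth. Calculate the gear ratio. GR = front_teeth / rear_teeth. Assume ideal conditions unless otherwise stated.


GR = front_teeth / rear_teeth
GR = 38 / 25
GR = 1.52

1.52


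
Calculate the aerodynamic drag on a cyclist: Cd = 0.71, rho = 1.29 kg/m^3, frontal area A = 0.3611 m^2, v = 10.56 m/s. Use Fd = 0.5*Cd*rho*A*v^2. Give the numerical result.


Fd = 0.5 * Cd * rho * A * v^2
Fd = 0.5 * 0.71 * 1.29 * 0.3611 * 10.56^2
v^2 = 111.5136
Fd = 0.5 * 0.71 * 1.29 * 0.3611 * 111.5136 = 18.4405 N

18.4405 N


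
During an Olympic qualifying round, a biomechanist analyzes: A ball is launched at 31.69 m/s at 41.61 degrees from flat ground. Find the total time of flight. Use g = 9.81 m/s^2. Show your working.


T = 2*v*sin(theta)/g
sin(theta) = sin(41.61 deg) = 0.6641
T = 2*31.69*0.6641 / 9.81
T = 42.0879 / 9.81 = 4.2903 s

4.2903 s


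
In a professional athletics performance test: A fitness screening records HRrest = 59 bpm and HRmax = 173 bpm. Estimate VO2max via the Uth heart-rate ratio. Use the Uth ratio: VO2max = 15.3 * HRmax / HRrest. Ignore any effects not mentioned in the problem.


VO2max = 15.3 * HRmax / HRrest
VO2max = 15.3 * 173 / 59
VO2max = 2646.9 / 59 = 44.8627 mL/kg/min

44.8627 mL/kg/min


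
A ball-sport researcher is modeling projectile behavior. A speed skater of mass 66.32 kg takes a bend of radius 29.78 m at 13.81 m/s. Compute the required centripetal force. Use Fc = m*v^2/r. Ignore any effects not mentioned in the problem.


Fc = m * v^2 / r
v^2 = 13.81^2 = 190.7161
Fc = 66.32 * 190.7161 / 29.78
Fc = 12648.2918 / 29.78 = 424.7244 N

424.7244 N


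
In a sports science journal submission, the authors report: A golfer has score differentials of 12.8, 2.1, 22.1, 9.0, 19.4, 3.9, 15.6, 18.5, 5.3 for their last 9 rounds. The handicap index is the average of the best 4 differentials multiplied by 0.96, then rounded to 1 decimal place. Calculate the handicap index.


All differentials: 12.8, 2.1, 22.1, 9.0, 19.4, 3.9, 15.6, 18.5, 5.3
Sorted: 2.1, 3.9, 5.3, 9.0, 12.8, 15.6, 18.5, 19.4, 22.1
Best 4: 2.1, 3.9, 5.3, 9.0
Average of best = 20.3 / 4 = 5.075
Raw index = 5.075 * 0.96 = 4.872
Handicap index = round(4.872, 1) = 4.9

4.9


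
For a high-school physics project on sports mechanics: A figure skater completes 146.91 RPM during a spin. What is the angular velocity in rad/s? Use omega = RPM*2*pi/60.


omega = RPM * 2 * pi / 60
omega = 146.91 * 2 * 3.14159 / 60
omega = 923.0628 / 60 = 15.3844 rad/s

15.3844 rad/s


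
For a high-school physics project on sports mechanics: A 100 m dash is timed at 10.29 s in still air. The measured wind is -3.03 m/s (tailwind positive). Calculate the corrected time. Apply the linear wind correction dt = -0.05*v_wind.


dt = -0.05 * v_wind = -0.05 * -3.03 = 0.1515 s
t_corrected = t_still + dt = 10.29 + (0.1515)
t_corrected = 10.4415 s

10.4415 s


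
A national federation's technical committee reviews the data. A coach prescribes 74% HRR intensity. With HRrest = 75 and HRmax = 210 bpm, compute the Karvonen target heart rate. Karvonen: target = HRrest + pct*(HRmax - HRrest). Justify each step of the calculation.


Target = HRrest + pct*(HRmax - HRrest)
Heart rate reserve = HRmax - HRrest = 210 - 75 = 135 bpm
Fraction = 74% = 0.74
Target = 75 + 0.74 * 135
Target = 75 + 99.9 = 174.9 bpm

174.9 bpm


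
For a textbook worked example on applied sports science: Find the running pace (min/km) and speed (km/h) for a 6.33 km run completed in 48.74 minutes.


Pace = time / distance = 48.74 min / 6.33 km = 7.6998 min/km
Speed = distance / time_in_hours = 6.33 / 0.8123 hr
Speed = 7.7924 km/h

7.6998 min/km, 7.7924 km/h


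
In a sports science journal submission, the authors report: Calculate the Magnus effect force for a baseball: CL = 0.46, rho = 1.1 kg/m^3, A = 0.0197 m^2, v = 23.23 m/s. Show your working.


FM = 0.5 * CL * rho * A * v^2
FM = 0.5 * 0.46 * 1.1 * 0.0197 * 23.23^2
v^2 = 539.6329
FM = 0.5 * 0.46 * 1.1 * 0.0197 * 539.6329 = 2.6896 N

2.6896 N


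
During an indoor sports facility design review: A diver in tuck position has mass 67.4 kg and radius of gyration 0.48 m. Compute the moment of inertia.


I = m * k^2
I = 67.4 * 0.48^2
I = 67.4 * 0.2304 = 15.529 kg*m^2

15.529 kg*m^2


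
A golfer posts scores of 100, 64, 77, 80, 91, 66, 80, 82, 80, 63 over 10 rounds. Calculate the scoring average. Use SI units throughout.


Average = sum / n
Sum = 783
Average = 783 / 10 = 78.3

78.3


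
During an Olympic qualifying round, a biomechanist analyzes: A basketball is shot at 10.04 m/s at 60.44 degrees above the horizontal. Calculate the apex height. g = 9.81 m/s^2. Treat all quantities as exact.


H = (v*sin(theta))^2 / (2*g)
vy = v*sin(theta) = 10.04 * sin(60.44 deg) = 8.7332 m/s
H = vy^2 / (2*g) = 76.2686 / (2*9.81)
H = 76.2686 / 19.62 = 3.8873 m

3.8873 m


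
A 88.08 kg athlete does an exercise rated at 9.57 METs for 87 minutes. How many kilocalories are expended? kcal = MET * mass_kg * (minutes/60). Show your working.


kcal = MET * mass * time_hr
Convert time: 87 min = 1.45 hr
kcal = 9.57 * 88.08 * 1.45
kcal = 1222.2421 kcal

1222.2421 kcal


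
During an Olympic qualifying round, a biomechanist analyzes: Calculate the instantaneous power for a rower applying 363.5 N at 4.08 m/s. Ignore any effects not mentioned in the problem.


P = F * v
P = 363.5 * 4.08
P = 1483.08 W

1483.08 W


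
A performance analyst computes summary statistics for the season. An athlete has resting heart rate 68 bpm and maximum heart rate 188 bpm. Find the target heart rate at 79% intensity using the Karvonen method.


Target = HRrest + pct*(HRmax - HRrest)
Heart rate reserve = HRmax - HRrest = 188 - 68 = 120 bpm
Fraction = 79% = 0.79
Target = 68 + 0.79 * 120
Target = 68 + 94.8 = 162.8 bpm

162.8 bpm


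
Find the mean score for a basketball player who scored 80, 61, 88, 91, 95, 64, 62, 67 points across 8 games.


Average = sum / n
Sum = 608
Average = 608 / 8 = 76

76


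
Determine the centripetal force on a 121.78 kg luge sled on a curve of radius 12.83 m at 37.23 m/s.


Fc = m * v^2 / r
v^2 = 37.23^2 = 1386.0729
Fc = 121.78 * 1386.0729 / 12.83
Fc = 168795.9578 / 12.83 = 13156.349 N

13156.349 N


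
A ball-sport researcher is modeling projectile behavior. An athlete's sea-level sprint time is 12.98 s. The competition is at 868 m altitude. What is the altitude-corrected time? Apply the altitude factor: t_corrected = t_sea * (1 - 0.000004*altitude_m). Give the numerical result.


Correction factor = 1 - 0.000004 * 868 = 0.996528
t_corrected = t_sea * factor = 12.98 * 0.996528
t_corrected = 12.9349 s

12.9349 s


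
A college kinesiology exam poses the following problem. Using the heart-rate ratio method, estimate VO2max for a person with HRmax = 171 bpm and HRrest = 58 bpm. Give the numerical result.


VO2max = 15.3 * HRmax / HRrest
VO2max = 15.3 * 171 / 58
VO2max = 2616.3 / 58 = 45.1086 mL/kg/min

45.1086 mL/kg/min


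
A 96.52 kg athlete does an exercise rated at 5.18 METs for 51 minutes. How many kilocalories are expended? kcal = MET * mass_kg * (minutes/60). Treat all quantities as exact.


kcal = MET * mass * time_hr
Convert time: 51 min = 0.85 hr
kcal = 5.18 * 96.52 * 0.85
kcal = 424.9776 kcal

424.9776 kcal


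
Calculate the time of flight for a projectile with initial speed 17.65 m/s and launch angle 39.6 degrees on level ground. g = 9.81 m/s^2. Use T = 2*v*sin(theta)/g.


T = 2*v*sin(theta)/g
sin(theta) = sin(39.6 deg) = 0.6374
T = 2*17.65*0.6374 / 9.81
T = 22.5011 / 9.81 = 2.2937 s

2.2937 s


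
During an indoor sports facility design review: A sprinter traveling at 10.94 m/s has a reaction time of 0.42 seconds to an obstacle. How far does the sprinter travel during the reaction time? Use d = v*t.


d = v * t
d = 10.94 * 0.42
d = 4.5948 m

4.5948 m


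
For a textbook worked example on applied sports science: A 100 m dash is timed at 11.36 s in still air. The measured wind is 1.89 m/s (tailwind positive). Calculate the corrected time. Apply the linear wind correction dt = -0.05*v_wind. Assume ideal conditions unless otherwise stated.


dt = -0.05 * v_wind = -0.05 * 1.89 = -0.0945 s
t_corrected = t_still + dt = 11.36 + (-0.0945)
t_corrected = 11.2655 s

11.2655 s


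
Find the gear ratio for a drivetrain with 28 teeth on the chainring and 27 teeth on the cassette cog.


GR = front_teeth / rear_teeth
GR = 28 / 27
GR = 1.037

1.037


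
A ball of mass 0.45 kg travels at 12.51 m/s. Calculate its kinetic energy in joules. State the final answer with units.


KE = 0.5 * m * v^2
KE = 0.5 * 0.45 * 12.51^2
KE = 0.5 * 0.45 * 156.5001 = 35.2125 J

35.2125 J


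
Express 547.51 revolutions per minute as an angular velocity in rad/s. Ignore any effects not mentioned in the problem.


omega = RPM * 2 * pi / 60
omega = 547.51 * 2 * 3.14159 / 60
omega = 3440.1068 / 60 = 57.3351 rad/s

57.3351 rad/s


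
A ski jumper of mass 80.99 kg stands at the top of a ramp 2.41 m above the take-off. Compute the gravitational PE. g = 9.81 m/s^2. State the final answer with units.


PE = m * g * h
PE = 80.99 * 9.81 * 2.41
PE = 794.5119 * 2.41 = 1914.7737 J

1914.7737 J


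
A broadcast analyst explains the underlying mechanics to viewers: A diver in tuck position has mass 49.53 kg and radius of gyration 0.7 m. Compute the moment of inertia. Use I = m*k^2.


I = m * k^2
I = 49.53 * 0.7^2
I = 49.53 * 0.49 = 24.2697 kg*m^2

24.2697 kg*m^2


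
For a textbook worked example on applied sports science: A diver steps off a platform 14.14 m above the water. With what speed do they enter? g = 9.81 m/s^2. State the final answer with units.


v = sqrt(2 * g * h)
v = sqrt(2 * 9.81 * 14.14)
v = sqrt(277.4268) = 16.6561 m/s

16.6561 m/s


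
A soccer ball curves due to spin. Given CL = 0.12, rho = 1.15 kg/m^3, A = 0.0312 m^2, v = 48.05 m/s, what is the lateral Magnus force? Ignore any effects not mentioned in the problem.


FM = 0.5 * CL * rho * A * v^2
FM = 0.5 * 0.12 * 1.15 * 0.0312 * 48.05^2
v^2 = 2308.8025
FM = 0.5 * 0.12 * 1.15 * 0.0312 * 2308.8025 = 4.9704 N

4.9704 N


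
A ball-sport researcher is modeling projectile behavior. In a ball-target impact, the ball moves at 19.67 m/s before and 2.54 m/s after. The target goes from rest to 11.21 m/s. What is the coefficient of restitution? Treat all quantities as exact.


e = (v2_after - v1_after) / (v1_before - v2_before)
Numerator = 11.21 - 2.54 = 8.67
Denominator = 19.67 - 0 = 19.67
e = 8.67 / 19.67 = 0.4408

0.4408


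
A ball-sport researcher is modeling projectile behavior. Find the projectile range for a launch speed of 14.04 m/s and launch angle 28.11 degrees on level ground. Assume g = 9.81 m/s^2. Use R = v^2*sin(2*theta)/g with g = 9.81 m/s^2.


R = v^2 * sin(2*theta) / g
Convert angle to radians: theta = 28.11 deg = 0.4906 rad
sin(2*theta) = sin(0.9812) = 0.8312
R = 14.04^2 * 0.8312 / 9.81
R = 197.1216 * 0.8312 / 9.81 = 16.7017 m

16.7017 m


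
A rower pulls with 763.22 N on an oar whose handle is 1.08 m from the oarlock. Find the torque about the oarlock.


tau = F * d
tau = 763.22 * 1.08
tau = 824.2776 N*m

824.2776 N*m


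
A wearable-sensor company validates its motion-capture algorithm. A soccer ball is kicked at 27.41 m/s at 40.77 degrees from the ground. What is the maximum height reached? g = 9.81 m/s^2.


H = (v*sin(theta))^2 / (2*g)
vy = v*sin(theta) = 27.41 * sin(40.77 deg) = 17.8994 m/s
H = vy^2 / (2*g) = 320.3882 / (2*9.81)
H = 320.3882 / 19.62 = 16.3297 m

16.3297 m


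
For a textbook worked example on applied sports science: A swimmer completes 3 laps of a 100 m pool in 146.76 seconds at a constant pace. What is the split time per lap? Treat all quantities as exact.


Split time = total_time / n_laps = 146.76 / 3
Split time = 48.92 s per lap

48.92 s


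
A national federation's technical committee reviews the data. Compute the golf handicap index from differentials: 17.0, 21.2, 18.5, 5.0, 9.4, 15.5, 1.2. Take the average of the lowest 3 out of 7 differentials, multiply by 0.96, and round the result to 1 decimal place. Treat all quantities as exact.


All differentials: 17.0, 21.2, 18.5, 5.0, 9.4, 15.5, 1.2
Sorted: 1.2, 5.0, 9.4, 15.5, 17.0, 18.5, 21.2
Best 3: 1.2, 5.0, 9.4
Average of best = 15.6 / 3 = 5.2
Raw index = 5.2 * 0.96 = 4.992
Handicap index = round(4.992, 1) = 5.0

5.0


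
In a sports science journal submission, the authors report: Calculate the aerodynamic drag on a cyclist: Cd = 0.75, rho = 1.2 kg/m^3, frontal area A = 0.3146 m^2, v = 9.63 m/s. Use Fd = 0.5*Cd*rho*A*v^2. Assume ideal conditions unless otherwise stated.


Fd = 0.5 * Cd * rho * A * v^2
Fd = 0.5 * 0.75 * 1.2 * 0.3146 * 9.63^2
v^2 = 92.7369
Fd = 0.5 * 0.75 * 1.2 * 0.3146 * 92.7369 = 13.1288 N

13.1288 N


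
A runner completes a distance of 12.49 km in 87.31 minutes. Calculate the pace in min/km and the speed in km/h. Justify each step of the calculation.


Pace = time / distance = 87.31 min / 12.49 km = 6.9904 min/km
Speed = distance / time_in_hours = 12.49 / 1.4552 hr
Speed = 8.5832 km/h

6.9904 min/km, 8.5832 km/h


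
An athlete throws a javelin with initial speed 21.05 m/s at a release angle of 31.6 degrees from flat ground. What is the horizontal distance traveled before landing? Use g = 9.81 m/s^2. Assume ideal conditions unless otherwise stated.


R = v^2 * sin(2*theta) / g
Convert angle to radians: theta = 31.6 deg = 0.5515 rad
sin(2*theta) = sin(1.103) = 0.8926
R = 21.05^2 * 0.8926 / 9.81
R = 443.1025 * 0.8926 / 9.81 = 40.3167 m

40.3167 m


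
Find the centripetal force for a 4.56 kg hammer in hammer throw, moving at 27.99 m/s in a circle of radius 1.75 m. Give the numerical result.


Fc = m * v^2 / r
v^2 = 27.99^2 = 783.4401
Fc = 4.56 * 783.4401 / 1.75
Fc = 3572.4869 / 1.75 = 2041.4211 N

2041.4211 N


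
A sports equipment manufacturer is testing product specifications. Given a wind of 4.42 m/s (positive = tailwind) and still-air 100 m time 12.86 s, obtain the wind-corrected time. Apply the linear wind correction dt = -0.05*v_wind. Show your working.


dt = -0.05 * v_wind = -0.05 * 4.42 = -0.221 s
t_corrected = t_still + dt = 12.86 + (-0.221)
t_corrected = 12.639 s

12.639 s


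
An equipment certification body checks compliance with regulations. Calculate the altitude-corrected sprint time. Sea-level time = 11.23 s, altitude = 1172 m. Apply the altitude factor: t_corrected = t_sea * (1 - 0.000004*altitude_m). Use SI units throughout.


Correction factor = 1 - 0.000004 * 1172 = 0.995312
t_corrected = t_sea * factor = 11.23 * 0.995312
t_corrected = 11.1774 s

11.1774 s


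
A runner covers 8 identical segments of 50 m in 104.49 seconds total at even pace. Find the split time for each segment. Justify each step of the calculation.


Split time = total_time / n_laps = 104.49 / 8
Split time = 13.0612 s per lap

13.0612 s


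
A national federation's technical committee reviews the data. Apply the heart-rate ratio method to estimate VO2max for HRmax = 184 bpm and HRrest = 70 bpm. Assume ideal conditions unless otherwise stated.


VO2max = 15.3 * HRmax / HRrest
VO2max = 15.3 * 184 / 70
VO2max = 2815.2 / 70 = 40.2171 mL/kg/min

40.2171 mL/kg/min


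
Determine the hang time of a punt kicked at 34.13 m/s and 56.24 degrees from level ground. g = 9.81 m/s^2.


T = 2*v*sin(theta)/g
sin(theta) = sin(56.24 deg) = 0.8314
T = 2*34.13*0.8314 / 9.81
T = 56.7495 / 9.81 = 5.7849 s

5.7849 s


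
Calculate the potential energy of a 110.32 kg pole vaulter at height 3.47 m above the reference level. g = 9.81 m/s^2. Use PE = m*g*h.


PE = m * g * h
PE = 110.32 * 9.81 * 3.47
PE = 1082.2392 * 3.47 = 3755.37 J

3755.37 J


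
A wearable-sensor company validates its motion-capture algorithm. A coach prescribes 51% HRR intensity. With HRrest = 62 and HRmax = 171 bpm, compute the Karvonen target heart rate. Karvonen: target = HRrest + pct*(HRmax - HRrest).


Target = HRrest + pct*(HRmax - HRrest)
Heart rate reserve = HRmax - HRrest = 171 - 62 = 109 bpm
Fraction = 51% = 0.51
Target = 62 + 0.51 * 109
Target = 62 + 55.59 = 117.59 bpm

117.59 bpm


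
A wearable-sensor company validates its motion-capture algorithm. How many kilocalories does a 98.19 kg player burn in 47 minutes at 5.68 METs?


kcal = MET * mass * time_hr
Convert time: 47 min = 0.7833 hr
kcal = 5.68 * 98.19 * 0.7833
kcal = 436.88 kcal

436.88 kcal
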